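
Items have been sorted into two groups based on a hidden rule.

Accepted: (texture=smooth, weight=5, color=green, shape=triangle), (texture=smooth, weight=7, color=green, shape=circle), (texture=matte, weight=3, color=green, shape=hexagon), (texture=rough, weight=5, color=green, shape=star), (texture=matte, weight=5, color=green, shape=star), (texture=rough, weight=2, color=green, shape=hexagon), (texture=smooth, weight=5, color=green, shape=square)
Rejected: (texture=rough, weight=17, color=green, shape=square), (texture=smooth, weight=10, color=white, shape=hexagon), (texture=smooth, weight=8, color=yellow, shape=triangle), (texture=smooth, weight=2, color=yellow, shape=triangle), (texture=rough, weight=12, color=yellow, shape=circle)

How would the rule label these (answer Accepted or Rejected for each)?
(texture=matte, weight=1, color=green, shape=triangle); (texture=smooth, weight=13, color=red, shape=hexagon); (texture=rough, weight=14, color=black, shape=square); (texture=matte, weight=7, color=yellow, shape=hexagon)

Accepted, Rejected, Rejected, Rejected

All 'Accepted' examples share one property — color is green AND weight ≤ 7 — and every 'Rejected' example lacks it.
(texture=matte, weight=1, color=green, shape=triangle): color is green, weight = 1 — has this property, so Accepted.
(texture=smooth, weight=13, color=red, shape=hexagon): color is red, weight = 13 — doesn't match, so Rejected.
(texture=rough, weight=14, color=black, shape=square): color is black, weight = 14 — doesn't match, so Rejected.
(texture=matte, weight=7, color=yellow, shape=hexagon): color is yellow, weight = 7 — doesn't match, so Rejected.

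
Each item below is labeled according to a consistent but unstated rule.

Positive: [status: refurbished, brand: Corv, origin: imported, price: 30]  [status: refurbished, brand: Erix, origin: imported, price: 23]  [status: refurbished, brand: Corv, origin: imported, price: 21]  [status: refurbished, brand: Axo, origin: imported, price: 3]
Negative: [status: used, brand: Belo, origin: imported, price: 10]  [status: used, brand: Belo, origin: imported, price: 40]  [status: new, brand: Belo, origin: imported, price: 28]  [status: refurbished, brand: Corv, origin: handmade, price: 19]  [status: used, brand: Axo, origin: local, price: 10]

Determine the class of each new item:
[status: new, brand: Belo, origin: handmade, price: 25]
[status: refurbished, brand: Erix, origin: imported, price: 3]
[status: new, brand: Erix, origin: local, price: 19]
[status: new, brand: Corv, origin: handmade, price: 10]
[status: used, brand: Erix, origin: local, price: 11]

Negative, Positive, Negative, Negative, Negative

The simplest hypothesis consistent with all the labels is: status is refurbished AND origin is imported.
[status: new, brand: Belo, origin: handmade, price: 25]: status is new, origin is handmade — fails this test, so Negative.
[status: refurbished, brand: Erix, origin: imported, price: 3]: status is refurbished, origin is imported — checks out, so Positive.
[status: new, brand: Erix, origin: local, price: 19]: status is new, origin is local — fails this test, so Negative.
[status: new, brand: Corv, origin: handmade, price: 10]: status is new, origin is handmade — fails this test, so Negative.
[status: used, brand: Erix, origin: local, price: 11]: status is used, origin is local — fails this test, so Negative.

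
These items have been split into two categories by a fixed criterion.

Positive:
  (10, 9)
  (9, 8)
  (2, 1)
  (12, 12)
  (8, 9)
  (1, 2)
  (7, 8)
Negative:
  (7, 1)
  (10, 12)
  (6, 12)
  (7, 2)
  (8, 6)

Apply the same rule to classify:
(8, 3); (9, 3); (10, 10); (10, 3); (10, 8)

Negative, Negative, Positive, Negative, Negative

Rule: |first − second| ≤ 1. This holds for each 'Positive' example and fails for each 'Negative' one.
(8, 3): |8−3| = 5 — doesn't match, so Negative. (9, 3): |9−3| = 6 — doesn't match, so Negative. (10, 10): |10−10| = 0 — meets the rule, so Positive. (10, 3): |10−3| = 7 — doesn't match, so Negative. (10, 8): |10−8| = 2 — doesn't match, so Negative.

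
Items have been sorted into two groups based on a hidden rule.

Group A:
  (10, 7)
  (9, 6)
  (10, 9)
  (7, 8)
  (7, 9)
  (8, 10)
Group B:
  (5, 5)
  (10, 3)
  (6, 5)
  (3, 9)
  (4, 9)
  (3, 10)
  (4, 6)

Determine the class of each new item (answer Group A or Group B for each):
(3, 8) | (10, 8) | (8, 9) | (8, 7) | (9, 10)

The rule appears to be: sum ≥ 15.
(3, 8) — 3+8 = 11, hence Group B. (10, 8) — 10+8 = 18, hence Group A. (8, 9) — 8+9 = 17, hence Group A. (8, 7) — 8+7 = 15, hence Group A. (9, 10) — 9+10 = 19, hence Group A.

Group B, Group A, Group A, Group A, Group A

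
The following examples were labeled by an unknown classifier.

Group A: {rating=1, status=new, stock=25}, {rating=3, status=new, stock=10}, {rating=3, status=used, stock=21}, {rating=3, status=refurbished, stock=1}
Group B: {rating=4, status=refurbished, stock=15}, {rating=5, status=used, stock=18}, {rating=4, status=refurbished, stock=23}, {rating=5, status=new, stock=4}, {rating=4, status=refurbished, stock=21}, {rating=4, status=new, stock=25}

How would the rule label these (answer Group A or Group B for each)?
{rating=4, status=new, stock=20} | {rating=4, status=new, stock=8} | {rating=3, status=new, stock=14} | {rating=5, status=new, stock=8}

Group B, Group B, Group A, Group B

Every 'Group A' example satisfies: rating ≤ 3. None of the 'Group B' examples do.
Group B: {rating=4, status=new, stock=20}, since rating = 4.
Group B: {rating=4, status=new, stock=8}, since rating = 4.
Group A: {rating=3, status=new, stock=14}, since rating = 3.
Group B: {rating=5, status=new, stock=8}, since rating = 5.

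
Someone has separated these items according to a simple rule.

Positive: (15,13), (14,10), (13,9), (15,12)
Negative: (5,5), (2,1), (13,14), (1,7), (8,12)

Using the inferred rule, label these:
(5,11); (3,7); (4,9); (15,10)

'Positive' ⟺ first > second AND sum ≥ 8.
Negative: (5,11), since 5 < 11, 5+11 = 16. Negative: (3,7), since 3 < 7, 3+7 = 10. Negative: (4,9), since 4 < 9, 4+9 = 13. Positive: (15,10), since 15 > 10, 15+10 = 25.

Negative, Negative, Negative, Positive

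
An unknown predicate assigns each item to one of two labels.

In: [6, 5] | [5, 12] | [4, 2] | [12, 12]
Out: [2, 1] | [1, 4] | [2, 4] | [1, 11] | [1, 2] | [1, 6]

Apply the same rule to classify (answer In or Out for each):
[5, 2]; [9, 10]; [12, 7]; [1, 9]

In, In, In, Out

The pattern is that an item is 'In' exactly when: first ≥ 4.
[5, 2]: first 5, satisfies this → In. [9, 10]: first 9, satisfies this → In. [12, 7]: first 12, satisfies this → In. [1, 9]: first 1, does not pass → Out.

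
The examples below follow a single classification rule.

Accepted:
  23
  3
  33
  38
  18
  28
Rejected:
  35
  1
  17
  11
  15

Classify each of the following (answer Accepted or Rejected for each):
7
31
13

The pattern is that an item is 'Accepted' exactly when: ≡ 3 (mod 5).
7: Rejected (7 mod 5 = 2).
31: Rejected (31 mod 5 = 1).
13: Accepted (13 mod 5 = 3).

Rejected, Rejected, Accepted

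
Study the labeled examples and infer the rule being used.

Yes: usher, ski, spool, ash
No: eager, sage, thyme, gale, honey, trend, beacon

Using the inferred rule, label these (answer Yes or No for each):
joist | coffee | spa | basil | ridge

Every 'Yes' example satisfies: odd length AND contains 's'. None of the 'No' examples do.
joist — length 5, has 's', hence Yes.
coffee — length 6, no 's', hence No.
spa — length 3, has 's', hence Yes.
basil — length 5, has 's', hence Yes.
ridge — length 5, no 's', hence No.

Yes, No, Yes, Yes, No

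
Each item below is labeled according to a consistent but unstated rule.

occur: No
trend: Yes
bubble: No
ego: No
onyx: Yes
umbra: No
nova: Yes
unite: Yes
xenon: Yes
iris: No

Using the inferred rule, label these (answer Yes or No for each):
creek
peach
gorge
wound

No, No, No, Yes

Every 'Yes' example satisfies: contains 'n'. None of the 'No' examples do.
creek — no 'n', hence No. peach — no 'n', hence No. gorge — no 'n', hence No. wound — has 'n', hence Yes.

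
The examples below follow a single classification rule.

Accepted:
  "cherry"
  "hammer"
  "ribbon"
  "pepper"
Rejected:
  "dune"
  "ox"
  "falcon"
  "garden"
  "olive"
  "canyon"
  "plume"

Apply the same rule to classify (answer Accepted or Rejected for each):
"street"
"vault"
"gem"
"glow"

Accepted, Rejected, Rejected, Rejected

All 'Accepted' examples share one property — has a double letter — and every 'Rejected' example lacks it.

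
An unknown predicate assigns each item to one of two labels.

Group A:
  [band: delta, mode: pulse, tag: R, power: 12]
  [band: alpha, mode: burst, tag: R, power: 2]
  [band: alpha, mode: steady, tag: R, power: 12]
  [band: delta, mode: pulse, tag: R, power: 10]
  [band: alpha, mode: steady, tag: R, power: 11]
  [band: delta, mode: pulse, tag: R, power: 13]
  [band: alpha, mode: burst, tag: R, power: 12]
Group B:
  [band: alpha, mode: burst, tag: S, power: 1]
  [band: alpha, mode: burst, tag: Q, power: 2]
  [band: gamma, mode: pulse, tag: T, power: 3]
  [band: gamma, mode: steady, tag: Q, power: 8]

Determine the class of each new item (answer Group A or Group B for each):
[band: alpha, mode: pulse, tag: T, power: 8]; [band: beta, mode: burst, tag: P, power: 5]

Comparing the two groups points to one rule — tag is R.
[band: alpha, mode: pulse, tag: T, power: 8]: Group B (tag is T).
[band: beta, mode: burst, tag: P, power: 5]: Group B (tag is P).

Group B, Group B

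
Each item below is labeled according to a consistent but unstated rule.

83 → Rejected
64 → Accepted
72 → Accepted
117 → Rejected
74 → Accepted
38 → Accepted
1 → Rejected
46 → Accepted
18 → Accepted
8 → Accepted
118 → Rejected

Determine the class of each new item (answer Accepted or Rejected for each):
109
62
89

The distinguishing property — even AND at most 74 — holds for all the 'Accepted' cases and none of the 'Rejected' cases.
109 — 109 is odd, 109 > 74, hence Rejected.
62 — 62 is even, 62 ≤ 74, hence Accepted.
89 — 89 is odd, 89 > 74, hence Rejected.

Rejected, Accepted, Rejected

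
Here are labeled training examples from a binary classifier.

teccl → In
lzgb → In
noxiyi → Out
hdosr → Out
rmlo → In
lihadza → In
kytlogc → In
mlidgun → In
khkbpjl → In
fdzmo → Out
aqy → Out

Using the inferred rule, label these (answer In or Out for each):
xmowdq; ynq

Out, Out

The pattern is that an item is 'In' exactly when: contains 'l'.
xmowdq: no 'l', doesn't qualify → Out. ynq: no 'l', doesn't qualify → Out.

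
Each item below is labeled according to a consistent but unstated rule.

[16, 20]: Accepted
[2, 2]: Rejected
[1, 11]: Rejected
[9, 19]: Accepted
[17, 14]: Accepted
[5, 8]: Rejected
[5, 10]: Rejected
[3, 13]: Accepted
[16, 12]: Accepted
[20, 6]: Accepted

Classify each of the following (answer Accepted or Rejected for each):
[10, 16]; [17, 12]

All 'Accepted' examples share one property — sum ≥ 16 — and every 'Rejected' example lacks it.
[10, 16]: 10+16 = 26, satisfies this → Accepted. [17, 12]: 17+12 = 29, satisfies this → Accepted.

Accepted, Accepted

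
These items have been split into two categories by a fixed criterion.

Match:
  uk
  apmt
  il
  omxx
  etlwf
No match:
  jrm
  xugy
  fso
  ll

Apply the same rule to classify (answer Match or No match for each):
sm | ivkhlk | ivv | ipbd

No match, Match, Match, Match

Looking at the examples, the only property every 'Match' case has and every 'No match' case lacks is: starts with a vowel.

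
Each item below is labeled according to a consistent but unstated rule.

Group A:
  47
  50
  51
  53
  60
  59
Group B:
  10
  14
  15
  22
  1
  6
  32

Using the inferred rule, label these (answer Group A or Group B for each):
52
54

Group A, Group A

One predicate separates the groups cleanly: at least 47.
52: 52 ≥ 47, fits → Group A. 54: 54 ≥ 47, fits → Group A.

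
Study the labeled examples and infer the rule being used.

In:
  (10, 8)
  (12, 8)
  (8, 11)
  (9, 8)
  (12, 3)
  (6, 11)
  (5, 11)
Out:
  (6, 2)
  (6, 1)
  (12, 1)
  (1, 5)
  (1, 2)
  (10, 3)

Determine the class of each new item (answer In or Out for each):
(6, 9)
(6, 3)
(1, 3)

A rule that fits every label: sum ≥ 15 — true of each 'In' example, false of each 'Out' one.
(6, 9): 6+9 = 15 — meets the rule, so In. (6, 3): 6+3 = 9 — does not satisfy this, so Out. (1, 3): 1+3 = 4 — does not satisfy this, so Out.

In, Out, Out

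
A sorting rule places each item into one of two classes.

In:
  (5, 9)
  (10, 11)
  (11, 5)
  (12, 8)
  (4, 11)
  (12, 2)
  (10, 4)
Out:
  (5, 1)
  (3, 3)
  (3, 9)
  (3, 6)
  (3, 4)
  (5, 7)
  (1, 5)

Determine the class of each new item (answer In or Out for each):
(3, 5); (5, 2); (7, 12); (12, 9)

Out, Out, In, In

The pattern is that an item is 'In' exactly when: sum ≥ 14.
(3, 5) → 3+5 = 8 → Out. (5, 2) → 5+2 = 7 → Out. (7, 12) → 7+12 = 19 → In. (12, 9) → 12+9 = 21 → In.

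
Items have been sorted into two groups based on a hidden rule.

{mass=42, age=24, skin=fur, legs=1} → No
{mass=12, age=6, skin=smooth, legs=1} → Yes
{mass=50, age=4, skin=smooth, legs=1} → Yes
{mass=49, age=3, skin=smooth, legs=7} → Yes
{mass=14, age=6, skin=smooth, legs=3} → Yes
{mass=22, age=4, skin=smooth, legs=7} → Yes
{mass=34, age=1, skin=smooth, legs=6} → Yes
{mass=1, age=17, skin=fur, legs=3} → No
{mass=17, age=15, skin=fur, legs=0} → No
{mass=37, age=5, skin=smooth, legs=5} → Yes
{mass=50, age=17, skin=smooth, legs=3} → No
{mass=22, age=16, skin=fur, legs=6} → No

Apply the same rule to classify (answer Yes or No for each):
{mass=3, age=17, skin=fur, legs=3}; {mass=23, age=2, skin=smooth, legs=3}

No, Yes

'Yes' ⟺ age ≤ 6.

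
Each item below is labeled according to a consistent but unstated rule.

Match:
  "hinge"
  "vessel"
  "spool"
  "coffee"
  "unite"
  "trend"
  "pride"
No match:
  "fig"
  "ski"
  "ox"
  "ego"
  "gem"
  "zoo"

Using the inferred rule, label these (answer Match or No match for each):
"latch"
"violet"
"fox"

Match, Match, No match

The simplest hypothesis consistent with all the labels is: length ≥ 5.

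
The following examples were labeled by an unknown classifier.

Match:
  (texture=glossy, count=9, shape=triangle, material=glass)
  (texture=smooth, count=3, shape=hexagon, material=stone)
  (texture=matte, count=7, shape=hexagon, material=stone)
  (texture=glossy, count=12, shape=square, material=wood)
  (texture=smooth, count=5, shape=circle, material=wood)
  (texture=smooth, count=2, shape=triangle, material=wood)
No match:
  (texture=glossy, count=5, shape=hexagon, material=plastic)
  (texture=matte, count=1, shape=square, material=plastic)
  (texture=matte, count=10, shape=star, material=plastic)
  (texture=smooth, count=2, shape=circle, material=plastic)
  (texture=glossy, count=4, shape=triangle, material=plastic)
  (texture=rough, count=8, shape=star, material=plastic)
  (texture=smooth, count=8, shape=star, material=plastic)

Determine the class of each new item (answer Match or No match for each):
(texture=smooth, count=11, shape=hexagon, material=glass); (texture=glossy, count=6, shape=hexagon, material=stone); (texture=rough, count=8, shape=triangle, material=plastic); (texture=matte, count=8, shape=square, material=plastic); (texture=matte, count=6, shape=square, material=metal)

Match, Match, No match, No match, Match

The common property of the 'Match' items is: material is not plastic. No 'No match' item has it.
(texture=smooth, count=11, shape=hexagon, material=glass): material is glass, satisfies this → Match. (texture=glossy, count=6, shape=hexagon, material=stone): material is stone, satisfies this → Match. (texture=rough, count=8, shape=triangle, material=plastic): material is plastic, doesn't match → No match. (texture=matte, count=8, shape=square, material=plastic): material is plastic, doesn't match → No match. (texture=matte, count=6, shape=square, material=metal): material is metal, satisfies this → Match.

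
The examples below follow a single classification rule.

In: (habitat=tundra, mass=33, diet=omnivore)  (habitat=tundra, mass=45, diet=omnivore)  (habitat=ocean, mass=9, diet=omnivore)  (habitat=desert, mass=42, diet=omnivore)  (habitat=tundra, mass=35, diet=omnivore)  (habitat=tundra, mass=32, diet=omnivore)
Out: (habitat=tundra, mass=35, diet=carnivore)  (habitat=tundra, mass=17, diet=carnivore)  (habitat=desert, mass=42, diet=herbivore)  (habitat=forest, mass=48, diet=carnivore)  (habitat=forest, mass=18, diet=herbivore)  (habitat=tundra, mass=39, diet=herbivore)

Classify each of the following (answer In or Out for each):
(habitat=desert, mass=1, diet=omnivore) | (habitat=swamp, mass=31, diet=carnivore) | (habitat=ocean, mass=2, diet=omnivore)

The common property of the 'In' items is: diet is omnivore. No 'Out' item has it.
(habitat=desert, mass=1, diet=omnivore): diet is omnivore — checks out, so In. (habitat=swamp, mass=31, diet=carnivore): diet is carnivore — fails this test, so Out. (habitat=ocean, mass=2, diet=omnivore): diet is omnivore — checks out, so In.

In, Out, In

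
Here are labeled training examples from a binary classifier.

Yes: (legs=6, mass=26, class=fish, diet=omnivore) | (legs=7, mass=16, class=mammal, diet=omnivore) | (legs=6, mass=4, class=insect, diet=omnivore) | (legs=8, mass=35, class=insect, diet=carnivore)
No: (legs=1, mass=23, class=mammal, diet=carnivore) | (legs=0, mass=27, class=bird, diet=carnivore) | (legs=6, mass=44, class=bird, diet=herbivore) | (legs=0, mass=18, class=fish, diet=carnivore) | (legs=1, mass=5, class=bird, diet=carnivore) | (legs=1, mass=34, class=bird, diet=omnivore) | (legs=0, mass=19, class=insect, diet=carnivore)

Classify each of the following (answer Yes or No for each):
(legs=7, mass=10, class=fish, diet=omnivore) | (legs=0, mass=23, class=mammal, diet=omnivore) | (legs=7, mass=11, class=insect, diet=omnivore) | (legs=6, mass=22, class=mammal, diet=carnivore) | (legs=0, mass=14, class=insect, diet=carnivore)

A rule that fits every label: legs ≥ 6 AND mass ≤ 35 — true of each 'Yes' example, false of each 'No' one.

Yes, No, Yes, Yes, No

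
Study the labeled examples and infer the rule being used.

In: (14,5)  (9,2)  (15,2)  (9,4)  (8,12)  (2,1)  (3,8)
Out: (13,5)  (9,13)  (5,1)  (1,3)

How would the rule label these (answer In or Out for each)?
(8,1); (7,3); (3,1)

In, Out, Out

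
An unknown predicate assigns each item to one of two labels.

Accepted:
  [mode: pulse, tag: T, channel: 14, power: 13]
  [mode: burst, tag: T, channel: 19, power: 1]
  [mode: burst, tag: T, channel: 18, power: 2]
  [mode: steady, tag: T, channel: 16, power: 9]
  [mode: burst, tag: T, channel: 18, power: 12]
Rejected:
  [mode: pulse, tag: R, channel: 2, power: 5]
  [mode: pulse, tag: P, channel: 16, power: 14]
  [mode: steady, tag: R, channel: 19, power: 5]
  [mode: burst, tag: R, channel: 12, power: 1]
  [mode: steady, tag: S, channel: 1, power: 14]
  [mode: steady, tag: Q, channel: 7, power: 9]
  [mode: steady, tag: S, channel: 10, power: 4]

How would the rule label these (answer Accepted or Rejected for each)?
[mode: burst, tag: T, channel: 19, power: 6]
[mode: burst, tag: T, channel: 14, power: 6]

Comparing the two groups points to one rule — tag is T.
[mode: burst, tag: T, channel: 19, power: 6]: Accepted (tag is T). [mode: burst, tag: T, channel: 14, power: 6]: Accepted (tag is T).

Accepted, Accepted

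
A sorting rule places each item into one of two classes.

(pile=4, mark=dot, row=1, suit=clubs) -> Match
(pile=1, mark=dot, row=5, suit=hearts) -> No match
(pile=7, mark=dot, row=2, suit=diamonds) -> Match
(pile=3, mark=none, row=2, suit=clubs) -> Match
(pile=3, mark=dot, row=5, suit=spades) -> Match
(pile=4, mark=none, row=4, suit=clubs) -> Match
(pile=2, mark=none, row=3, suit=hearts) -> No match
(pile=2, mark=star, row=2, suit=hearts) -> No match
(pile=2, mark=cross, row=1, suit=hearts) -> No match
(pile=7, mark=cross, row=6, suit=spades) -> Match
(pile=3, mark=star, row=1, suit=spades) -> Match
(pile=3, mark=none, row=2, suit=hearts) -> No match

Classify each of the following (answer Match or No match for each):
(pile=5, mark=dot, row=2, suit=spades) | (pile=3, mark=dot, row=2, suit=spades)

All 'Match' examples share one property — suit is not hearts — and every 'No match' example lacks it.
Match: (pile=5, mark=dot, row=2, suit=spades), since suit is spades.
Match: (pile=3, mark=dot, row=2, suit=spades), since suit is spades.

Match, Match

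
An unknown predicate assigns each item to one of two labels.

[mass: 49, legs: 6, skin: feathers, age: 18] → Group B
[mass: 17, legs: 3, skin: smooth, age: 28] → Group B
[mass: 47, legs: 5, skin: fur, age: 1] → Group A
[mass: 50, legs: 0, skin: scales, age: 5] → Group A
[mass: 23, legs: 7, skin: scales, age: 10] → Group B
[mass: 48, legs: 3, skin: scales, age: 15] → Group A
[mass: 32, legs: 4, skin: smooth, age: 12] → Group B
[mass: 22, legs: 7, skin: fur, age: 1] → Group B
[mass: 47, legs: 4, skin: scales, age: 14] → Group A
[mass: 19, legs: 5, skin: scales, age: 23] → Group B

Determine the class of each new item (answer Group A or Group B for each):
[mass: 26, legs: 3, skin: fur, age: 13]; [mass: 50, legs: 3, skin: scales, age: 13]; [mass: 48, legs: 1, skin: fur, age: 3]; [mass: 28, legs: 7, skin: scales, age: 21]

Group B, Group A, Group A, Group B

One predicate separates the groups cleanly: mass ≥ 47 AND age ≤ 15.
[mass: 26, legs: 3, skin: fur, age: 13]: mass = 26, age = 13, doesn't match → Group B. [mass: 50, legs: 3, skin: scales, age: 13]: mass = 50, age = 13, meets the rule → Group A. [mass: 48, legs: 1, skin: fur, age: 3]: mass = 48, age = 3, meets the rule → Group A. [mass: 28, legs: 7, skin: scales, age: 21]: mass = 28, age = 21, doesn't match → Group B.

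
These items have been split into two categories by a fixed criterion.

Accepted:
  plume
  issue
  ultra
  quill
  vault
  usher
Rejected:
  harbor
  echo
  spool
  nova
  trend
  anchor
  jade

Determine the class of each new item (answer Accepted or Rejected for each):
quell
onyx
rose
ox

Accepted, Rejected, Rejected, Rejected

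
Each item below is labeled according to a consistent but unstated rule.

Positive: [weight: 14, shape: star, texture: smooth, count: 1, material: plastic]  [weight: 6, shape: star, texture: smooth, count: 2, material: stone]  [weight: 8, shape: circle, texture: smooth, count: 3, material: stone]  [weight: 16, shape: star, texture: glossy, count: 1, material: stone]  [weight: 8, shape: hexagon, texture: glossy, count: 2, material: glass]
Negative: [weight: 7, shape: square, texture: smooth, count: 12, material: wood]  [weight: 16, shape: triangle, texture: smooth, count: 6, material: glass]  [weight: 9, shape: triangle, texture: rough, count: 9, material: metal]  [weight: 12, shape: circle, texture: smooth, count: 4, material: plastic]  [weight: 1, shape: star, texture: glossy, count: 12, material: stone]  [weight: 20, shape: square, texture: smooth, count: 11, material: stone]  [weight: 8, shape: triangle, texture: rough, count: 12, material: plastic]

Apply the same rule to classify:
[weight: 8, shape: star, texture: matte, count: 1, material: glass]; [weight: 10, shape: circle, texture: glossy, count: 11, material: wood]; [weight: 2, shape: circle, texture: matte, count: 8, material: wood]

One predicate separates the groups cleanly: count ≤ 3.

Positive, Negative, Negative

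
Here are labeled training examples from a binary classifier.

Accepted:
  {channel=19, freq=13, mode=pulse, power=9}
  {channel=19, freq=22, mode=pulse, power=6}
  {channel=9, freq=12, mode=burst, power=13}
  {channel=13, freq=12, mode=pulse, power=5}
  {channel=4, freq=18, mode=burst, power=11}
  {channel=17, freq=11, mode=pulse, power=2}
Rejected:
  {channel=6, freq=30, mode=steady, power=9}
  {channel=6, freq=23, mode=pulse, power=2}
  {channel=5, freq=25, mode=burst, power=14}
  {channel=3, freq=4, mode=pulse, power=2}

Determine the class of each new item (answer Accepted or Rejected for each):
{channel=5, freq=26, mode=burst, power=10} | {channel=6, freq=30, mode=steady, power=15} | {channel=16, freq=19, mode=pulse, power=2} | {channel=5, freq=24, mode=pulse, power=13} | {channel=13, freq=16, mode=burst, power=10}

Rejected, Rejected, Accepted, Rejected, Accepted

'Accepted' ⟺ freq ≥ 11 AND freq ≤ 22.
{channel=5, freq=26, mode=burst, power=10} → freq = 26 → Rejected. {channel=6, freq=30, mode=steady, power=15} → freq = 30 → Rejected. {channel=16, freq=19, mode=pulse, power=2} → freq = 19 → Accepted. {channel=5, freq=24, mode=pulse, power=13} → freq = 24 → Rejected. {channel=13, freq=16, mode=burst, power=10} → freq = 16 → Accepted.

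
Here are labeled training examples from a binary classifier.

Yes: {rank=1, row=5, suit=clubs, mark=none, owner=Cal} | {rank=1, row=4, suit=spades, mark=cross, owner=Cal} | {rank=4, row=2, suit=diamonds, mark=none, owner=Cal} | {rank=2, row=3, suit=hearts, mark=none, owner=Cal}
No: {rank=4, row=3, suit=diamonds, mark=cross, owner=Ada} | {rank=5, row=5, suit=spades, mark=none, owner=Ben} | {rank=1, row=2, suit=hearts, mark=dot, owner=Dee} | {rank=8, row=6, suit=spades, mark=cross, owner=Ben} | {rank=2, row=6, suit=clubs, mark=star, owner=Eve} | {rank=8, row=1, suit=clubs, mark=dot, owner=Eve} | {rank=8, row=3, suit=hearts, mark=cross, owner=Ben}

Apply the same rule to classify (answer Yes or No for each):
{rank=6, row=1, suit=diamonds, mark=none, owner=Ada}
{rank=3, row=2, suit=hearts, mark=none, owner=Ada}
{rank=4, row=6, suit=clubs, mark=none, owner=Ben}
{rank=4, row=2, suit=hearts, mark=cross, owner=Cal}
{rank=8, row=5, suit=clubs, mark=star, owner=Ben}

No, No, No, Yes, No

One predicate separates the groups cleanly: owner is Cal.
{rank=6, row=1, suit=diamonds, mark=none, owner=Ada}: owner is Ada, lacks this property → No.
{rank=3, row=2, suit=hearts, mark=none, owner=Ada}: owner is Ada, lacks this property → No.
{rank=4, row=6, suit=clubs, mark=none, owner=Ben}: owner is Ben, lacks this property → No.
{rank=4, row=2, suit=hearts, mark=cross, owner=Cal}: owner is Cal, qualifies → Yes.
{rank=8, row=5, suit=clubs, mark=star, owner=Ben}: owner is Ben, lacks this property → No.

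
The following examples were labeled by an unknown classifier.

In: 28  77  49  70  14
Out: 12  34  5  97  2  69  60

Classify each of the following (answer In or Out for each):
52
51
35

The simplest hypothesis consistent with all the labels is: multiple of 7.
52: Out (52 = 7·7 + 3).
51: Out (51 = 7·7 + 2).
35: In (35 = 7·5).

Out, Out, In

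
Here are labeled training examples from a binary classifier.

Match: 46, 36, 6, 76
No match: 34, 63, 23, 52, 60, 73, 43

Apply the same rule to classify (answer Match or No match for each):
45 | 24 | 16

No match, No match, Match

The rule appears to be: ends in digit 6.
45 → last digit 5 → No match.
24 → last digit 4 → No match.
16 → last digit 6 → Match.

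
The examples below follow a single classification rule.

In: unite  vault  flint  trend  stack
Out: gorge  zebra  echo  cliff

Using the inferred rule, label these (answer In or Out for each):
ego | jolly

Out, Out

A rule that fits every label: contains 't' — true of each 'In' example, false of each 'Out' one.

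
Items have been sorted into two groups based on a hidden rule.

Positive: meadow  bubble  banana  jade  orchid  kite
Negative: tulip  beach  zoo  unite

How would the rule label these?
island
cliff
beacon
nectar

Positive, Negative, Positive, Positive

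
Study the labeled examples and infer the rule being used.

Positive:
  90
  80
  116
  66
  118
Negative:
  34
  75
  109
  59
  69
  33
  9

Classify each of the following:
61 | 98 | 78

Negative, Positive, Positive

'Positive' ⟺ even AND at least 59.
61: Negative (61 is odd, 61 ≥ 59). 98: Positive (98 is even, 98 ≥ 59). 78: Positive (78 is even, 78 ≥ 59).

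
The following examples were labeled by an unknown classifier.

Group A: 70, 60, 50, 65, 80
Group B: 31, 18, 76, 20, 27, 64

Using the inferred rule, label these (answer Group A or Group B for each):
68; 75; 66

Group B, Group A, Group B

Rule: multiple of 5 AND at least 27. This holds for each 'Group A' example and fails for each 'Group B' one.
68 → 68 = 5·13 + 3, 68 ≥ 27 → Group B. 75 → 75 = 5·15, 75 ≥ 27 → Group A. 66 → 66 = 5·13 + 1, 66 ≥ 27 → Group B.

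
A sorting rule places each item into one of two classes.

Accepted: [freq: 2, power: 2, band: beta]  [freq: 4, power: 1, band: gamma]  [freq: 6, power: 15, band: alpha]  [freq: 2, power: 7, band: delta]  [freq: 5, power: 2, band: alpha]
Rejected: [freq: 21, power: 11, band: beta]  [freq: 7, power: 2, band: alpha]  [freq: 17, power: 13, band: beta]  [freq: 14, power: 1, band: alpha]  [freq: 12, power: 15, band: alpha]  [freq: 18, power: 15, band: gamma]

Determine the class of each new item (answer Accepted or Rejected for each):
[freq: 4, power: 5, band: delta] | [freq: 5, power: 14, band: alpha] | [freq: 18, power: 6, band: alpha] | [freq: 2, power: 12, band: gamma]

Accepted, Accepted, Rejected, Accepted

A rule that fits every label: freq ≤ 6 — true of each 'Accepted' example, false of each 'Rejected' one.
[freq: 4, power: 5, band: delta] — freq = 4, hence Accepted. [freq: 5, power: 14, band: alpha] — freq = 5, hence Accepted. [freq: 18, power: 6, band: alpha] — freq = 18, hence Rejected. [freq: 2, power: 12, band: gamma] — freq = 2, hence Accepted.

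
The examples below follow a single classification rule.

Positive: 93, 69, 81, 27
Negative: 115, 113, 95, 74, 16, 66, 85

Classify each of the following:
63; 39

Positive, Positive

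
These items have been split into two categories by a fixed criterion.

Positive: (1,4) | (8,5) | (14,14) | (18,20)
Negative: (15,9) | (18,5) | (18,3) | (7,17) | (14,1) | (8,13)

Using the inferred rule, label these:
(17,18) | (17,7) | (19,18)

Positive, Negative, Positive

The common property of the 'Positive' items is: |first − second| ≤ 3. No 'Negative' item has it.
(17,18) → |17−18| = 1 → Positive.
(17,7) → |17−7| = 10 → Negative.
(19,18) → |19−18| = 1 → Positive.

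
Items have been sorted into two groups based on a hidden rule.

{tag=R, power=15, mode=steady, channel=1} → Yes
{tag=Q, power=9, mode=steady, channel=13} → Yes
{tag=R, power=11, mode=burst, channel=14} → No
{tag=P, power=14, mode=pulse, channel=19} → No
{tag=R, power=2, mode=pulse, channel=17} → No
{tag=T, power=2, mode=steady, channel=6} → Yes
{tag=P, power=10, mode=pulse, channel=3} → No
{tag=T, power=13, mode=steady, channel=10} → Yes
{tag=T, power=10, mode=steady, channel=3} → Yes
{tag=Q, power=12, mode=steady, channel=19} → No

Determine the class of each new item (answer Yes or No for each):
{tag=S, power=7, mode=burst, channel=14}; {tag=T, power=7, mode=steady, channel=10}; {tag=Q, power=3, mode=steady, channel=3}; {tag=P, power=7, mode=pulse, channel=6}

The common property of the 'Yes' items is: mode is steady AND channel ≤ 13. No 'No' item has it.

No, Yes, Yes, No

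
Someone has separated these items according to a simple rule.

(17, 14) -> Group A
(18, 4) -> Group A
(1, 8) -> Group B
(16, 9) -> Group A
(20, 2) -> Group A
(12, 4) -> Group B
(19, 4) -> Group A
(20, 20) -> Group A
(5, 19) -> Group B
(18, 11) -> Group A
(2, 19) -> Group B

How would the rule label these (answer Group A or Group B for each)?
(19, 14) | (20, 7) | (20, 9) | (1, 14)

Rule: first ≥ 14. This holds for each 'Group A' example and fails for each 'Group B' one.
Group A: (19, 14), since first 19.
Group A: (20, 7), since first 20.
Group A: (20, 9), since first 20.
Group B: (1, 14), since first 1.

Group A, Group A, Group A, Group B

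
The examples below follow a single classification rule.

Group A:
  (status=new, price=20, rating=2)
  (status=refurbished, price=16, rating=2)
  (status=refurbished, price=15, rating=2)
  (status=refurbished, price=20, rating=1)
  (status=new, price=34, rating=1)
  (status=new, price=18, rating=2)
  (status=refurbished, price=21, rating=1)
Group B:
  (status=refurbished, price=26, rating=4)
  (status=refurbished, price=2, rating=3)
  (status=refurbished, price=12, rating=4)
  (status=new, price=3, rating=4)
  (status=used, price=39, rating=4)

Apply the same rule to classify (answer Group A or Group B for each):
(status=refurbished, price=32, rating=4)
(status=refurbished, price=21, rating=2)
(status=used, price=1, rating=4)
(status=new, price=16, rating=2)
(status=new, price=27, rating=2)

Group B, Group A, Group B, Group A, Group A

Every 'Group A' example satisfies: rating ≤ 2. None of the 'Group B' examples do.
(status=refurbished, price=32, rating=4) — rating = 4, hence Group B.
(status=refurbished, price=21, rating=2) — rating = 2, hence Group A.
(status=used, price=1, rating=4) — rating = 4, hence Group B.
(status=new, price=16, rating=2) — rating = 2, hence Group A.
(status=new, price=27, rating=2) — rating = 2, hence Group A.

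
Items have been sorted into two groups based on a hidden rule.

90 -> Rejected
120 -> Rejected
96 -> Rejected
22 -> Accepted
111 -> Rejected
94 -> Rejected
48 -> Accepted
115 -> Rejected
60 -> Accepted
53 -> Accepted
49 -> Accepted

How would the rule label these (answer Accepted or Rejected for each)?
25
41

Rule: at most 60. This holds for each 'Accepted' example and fails for each 'Rejected' one.
25: Accepted (25 ≤ 60).
41: Accepted (41 ≤ 60).

Accepted, Accepted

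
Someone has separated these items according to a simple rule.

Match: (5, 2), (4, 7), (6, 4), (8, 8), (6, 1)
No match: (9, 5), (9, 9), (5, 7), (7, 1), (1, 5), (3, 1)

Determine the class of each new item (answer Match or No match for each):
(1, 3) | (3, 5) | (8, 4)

No match, No match, Match

Every 'Match' example satisfies: product is even. None of the 'No match' examples do.
(1, 3): 1·3 = 3, does not pass → No match.
(3, 5): 3·5 = 15, does not pass → No match.
(8, 4): 8·4 = 32, checks out → Match.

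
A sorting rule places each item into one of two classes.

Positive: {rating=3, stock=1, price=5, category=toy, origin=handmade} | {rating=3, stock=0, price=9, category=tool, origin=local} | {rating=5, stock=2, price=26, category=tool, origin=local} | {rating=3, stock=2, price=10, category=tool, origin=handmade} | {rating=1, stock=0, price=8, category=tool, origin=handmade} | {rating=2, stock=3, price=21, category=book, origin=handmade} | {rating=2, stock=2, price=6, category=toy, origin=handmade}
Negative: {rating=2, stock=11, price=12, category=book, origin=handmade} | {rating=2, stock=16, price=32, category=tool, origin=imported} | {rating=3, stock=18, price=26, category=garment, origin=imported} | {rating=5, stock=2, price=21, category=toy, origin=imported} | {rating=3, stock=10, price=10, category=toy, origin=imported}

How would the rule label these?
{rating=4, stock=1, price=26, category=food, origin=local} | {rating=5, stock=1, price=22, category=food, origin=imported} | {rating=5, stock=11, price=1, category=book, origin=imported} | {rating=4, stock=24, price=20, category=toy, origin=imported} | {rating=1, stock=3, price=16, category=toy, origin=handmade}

Rule: origin is not imported AND stock ≤ 3. This holds for each 'Positive' example and fails for each 'Negative' one.
Positive: {rating=4, stock=1, price=26, category=food, origin=local}, since origin is local, stock = 1.
Negative: {rating=5, stock=1, price=22, category=food, origin=imported}, since origin is imported, stock = 1.
Negative: {rating=5, stock=11, price=1, category=book, origin=imported}, since origin is imported, stock = 11.
Negative: {rating=4, stock=24, price=20, category=toy, origin=imported}, since origin is imported, stock = 24.
Positive: {rating=1, stock=3, price=16, category=toy, origin=handmade}, since origin is handmade, stock = 3.

Positive, Negative, Negative, Negative, Positive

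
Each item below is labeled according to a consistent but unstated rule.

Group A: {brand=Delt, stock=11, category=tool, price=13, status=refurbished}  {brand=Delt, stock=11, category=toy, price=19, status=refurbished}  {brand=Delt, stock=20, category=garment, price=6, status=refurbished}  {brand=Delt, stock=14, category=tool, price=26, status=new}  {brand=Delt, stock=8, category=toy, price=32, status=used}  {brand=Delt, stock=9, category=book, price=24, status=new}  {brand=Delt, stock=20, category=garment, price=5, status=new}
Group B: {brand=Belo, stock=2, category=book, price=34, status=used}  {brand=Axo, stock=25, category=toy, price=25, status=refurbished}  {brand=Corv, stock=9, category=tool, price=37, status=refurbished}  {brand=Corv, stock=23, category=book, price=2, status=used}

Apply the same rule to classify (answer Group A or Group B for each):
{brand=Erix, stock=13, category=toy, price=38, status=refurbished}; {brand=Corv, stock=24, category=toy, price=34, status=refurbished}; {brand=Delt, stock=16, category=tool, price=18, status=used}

Looking at the examples, the only property every 'Group A' case has and every 'Group B' case lacks is: brand is Delt.

Group B, Group B, Group A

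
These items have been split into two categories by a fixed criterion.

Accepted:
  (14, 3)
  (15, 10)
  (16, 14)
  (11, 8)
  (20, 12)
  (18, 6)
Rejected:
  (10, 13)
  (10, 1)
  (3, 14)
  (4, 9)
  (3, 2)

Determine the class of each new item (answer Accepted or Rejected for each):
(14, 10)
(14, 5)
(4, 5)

Every 'Accepted' example satisfies: first ≥ 11. None of the 'Rejected' examples do.
(14, 10): first 14 — satisfies this, so Accepted.
(14, 5): first 14 — satisfies this, so Accepted.
(4, 5): first 4 — fails this test, so Rejected.

Accepted, Accepted, Rejected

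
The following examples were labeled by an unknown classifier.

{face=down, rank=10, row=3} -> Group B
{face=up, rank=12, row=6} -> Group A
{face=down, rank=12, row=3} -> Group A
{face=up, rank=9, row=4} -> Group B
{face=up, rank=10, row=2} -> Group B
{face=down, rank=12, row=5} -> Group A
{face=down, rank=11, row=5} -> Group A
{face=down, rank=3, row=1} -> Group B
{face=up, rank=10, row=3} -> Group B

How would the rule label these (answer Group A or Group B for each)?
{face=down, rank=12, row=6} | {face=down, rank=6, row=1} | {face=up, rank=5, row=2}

'Group A' ⟺ rank ≥ 11.
{face=down, rank=12, row=6}: Group A (rank = 12). {face=down, rank=6, row=1}: Group B (rank = 6). {face=up, rank=5, row=2}: Group B (rank = 5).

Group A, Group B, Group B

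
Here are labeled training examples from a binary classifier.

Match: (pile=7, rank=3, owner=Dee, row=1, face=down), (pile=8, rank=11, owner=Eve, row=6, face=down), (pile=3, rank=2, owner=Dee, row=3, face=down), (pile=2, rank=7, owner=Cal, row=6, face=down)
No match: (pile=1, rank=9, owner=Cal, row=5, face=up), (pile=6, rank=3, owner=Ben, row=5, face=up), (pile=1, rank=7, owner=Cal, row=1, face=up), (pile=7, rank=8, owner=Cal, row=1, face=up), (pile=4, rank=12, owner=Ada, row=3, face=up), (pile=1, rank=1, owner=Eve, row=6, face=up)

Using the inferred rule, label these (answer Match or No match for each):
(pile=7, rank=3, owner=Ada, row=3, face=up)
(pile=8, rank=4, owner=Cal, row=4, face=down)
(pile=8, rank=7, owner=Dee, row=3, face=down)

The simplest hypothesis consistent with all the labels is: face is down.
(pile=7, rank=3, owner=Ada, row=3, face=up) → face is up → No match. (pile=8, rank=4, owner=Cal, row=4, face=down) → face is down → Match. (pile=8, rank=7, owner=Dee, row=3, face=down) → face is down → Match.

No match, Match, Match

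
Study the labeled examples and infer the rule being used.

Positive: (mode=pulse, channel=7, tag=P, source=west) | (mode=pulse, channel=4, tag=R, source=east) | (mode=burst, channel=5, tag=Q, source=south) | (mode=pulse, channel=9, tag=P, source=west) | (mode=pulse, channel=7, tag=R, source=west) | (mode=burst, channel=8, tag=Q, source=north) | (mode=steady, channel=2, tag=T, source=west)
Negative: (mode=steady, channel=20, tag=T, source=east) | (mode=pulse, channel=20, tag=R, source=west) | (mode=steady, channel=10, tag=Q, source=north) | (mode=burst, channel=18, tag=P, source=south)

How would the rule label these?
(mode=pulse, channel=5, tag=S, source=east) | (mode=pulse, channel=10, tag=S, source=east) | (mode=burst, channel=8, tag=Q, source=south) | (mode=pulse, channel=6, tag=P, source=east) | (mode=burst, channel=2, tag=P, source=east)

Every 'Positive' example satisfies: channel ≤ 9. None of the 'Negative' examples do.
(mode=pulse, channel=5, tag=S, source=east): Positive (channel = 5).
(mode=pulse, channel=10, tag=S, source=east): Negative (channel = 10).
(mode=burst, channel=8, tag=Q, source=south): Positive (channel = 8).
(mode=pulse, channel=6, tag=P, source=east): Positive (channel = 6).
(mode=burst, channel=2, tag=P, source=east): Positive (channel = 2).

Positive, Negative, Positive, Positive, Positive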